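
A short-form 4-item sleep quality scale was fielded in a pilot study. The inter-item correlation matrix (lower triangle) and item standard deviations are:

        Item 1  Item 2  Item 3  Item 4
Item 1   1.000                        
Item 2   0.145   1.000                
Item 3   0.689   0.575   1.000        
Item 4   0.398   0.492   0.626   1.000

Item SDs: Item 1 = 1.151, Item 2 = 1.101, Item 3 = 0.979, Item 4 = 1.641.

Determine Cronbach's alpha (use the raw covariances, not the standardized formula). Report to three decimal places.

Σσ²ᵢ = 1.151² + 1.101² + 0.979² + 1.641² = 6.1883
Covariances σ_ij = r_ij · s_i · s_j:
  σ(Item 1,Item 2) = 0.145 × 1.151 × 1.101 = 0.1838
  σ(Item 1,Item 3) = 0.689 × 1.151 × 0.979 = 0.7764
  σ(Item 1,Item 4) = 0.398 × 1.151 × 1.641 = 0.7517
  σ(Item 2,Item 3) = 0.575 × 1.101 × 0.979 = 0.6198
  σ(Item 2,Item 4) = 0.492 × 1.101 × 1.641 = 0.8889
  σ(Item 3,Item 4) = 0.626 × 0.979 × 1.641 = 1.0057
σ²_T = Σσ²ᵢ + 2·Σσ_ij = 6.1883 + 2 × 4.2263 = 14.6409
α = (4/3)·(1 − 6.1883/14.6409) = 0.770

Cronbach's alpha = 0.770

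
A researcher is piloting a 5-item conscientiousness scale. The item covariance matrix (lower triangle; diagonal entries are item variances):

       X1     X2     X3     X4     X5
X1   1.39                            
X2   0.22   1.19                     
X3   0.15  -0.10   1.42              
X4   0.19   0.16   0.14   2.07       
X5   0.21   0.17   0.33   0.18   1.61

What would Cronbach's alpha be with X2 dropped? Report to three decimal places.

Cronbach's alpha = 0.360

Remaining items: X1, X3, X4, X5 (k = 4).
sum of item variances = 1.39 + 1.42 + 2.07 + 1.61 = 6.49
σ²_T = 6.49 + 2 × 1.20 = 8.89
α (item deleted) = (4/3)·(1 − 6.49/8.89) = 0.360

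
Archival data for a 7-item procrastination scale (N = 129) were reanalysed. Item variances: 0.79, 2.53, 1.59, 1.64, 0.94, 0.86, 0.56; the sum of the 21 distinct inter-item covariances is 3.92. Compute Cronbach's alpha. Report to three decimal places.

Σσ²ᵢ = 0.79 + 2.53 + 1.59 + 1.64 + 0.94 + 0.86 + 0.56 = 8.91
Sum of distinct covariances = 3.92
total variance = Σσ²ᵢ + 2·Σcov = 8.91 + 2 × 3.92 = 16.75
α = (7/6)·(1 − 8.91/16.75) = 0.546

α = 0.546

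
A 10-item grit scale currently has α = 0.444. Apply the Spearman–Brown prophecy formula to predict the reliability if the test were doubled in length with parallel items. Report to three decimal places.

Length factor m = 2
α' = m·α / (1 + (m−1)·α)
   = 2 × 0.444 / (1 + (2 − 1) × 0.444)
   = 0.8880 / 1.4440 = 0.615

predicted reliability = 0.615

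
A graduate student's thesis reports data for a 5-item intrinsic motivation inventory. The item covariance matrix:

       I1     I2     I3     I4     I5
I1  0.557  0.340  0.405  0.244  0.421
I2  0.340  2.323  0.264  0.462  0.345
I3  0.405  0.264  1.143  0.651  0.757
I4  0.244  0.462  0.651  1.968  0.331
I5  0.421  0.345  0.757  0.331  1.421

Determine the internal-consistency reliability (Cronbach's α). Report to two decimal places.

Cronbach's α = 0.67

sum of item variances = 0.557 + 2.323 + 1.143 + 1.968 + 1.421 = 7.412
Sum of off-diagonal covariances = 4.220
σ²_total = 7.412 + 2 × 4.220 = 15.852
α = (k/(k−1))·(1 − sum of item variances/σ²_total) = (5/4)·(1 − 7.412/15.852) = 0.67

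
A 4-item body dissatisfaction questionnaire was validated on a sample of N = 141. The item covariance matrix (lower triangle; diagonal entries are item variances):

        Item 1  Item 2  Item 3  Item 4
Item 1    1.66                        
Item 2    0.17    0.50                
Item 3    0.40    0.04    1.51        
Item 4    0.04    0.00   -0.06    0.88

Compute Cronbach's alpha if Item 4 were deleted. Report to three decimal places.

Remaining items: Item 1, Item 2, Item 3 (k = 3).
ΣVar(i) = 1.66 + 0.50 + 1.51 = 3.67
σ²_T = 3.67 + 2 × 0.61 = 4.89
α (item deleted) = (3/2)·(1 − 3.67/4.89) = 0.374

Cronbach's alpha = 0.374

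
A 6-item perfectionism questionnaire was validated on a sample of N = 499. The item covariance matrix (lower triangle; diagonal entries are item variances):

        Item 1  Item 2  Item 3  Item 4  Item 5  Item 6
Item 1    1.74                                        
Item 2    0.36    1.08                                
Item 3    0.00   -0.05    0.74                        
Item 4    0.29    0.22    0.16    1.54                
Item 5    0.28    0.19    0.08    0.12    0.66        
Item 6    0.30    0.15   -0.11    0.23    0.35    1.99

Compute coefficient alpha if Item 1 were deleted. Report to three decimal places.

α = 0.386

Remaining items: Item 2, Item 3, Item 4, Item 5, Item 6 (k = 5).
Σσᵢ² = 1.08 + 0.74 + 1.54 + 0.66 + 1.99 = 6.01
total variance = 6.01 + 2 × 1.34 = 8.69
α (item deleted) = (5/4)·(1 − 6.01/8.69) = 0.386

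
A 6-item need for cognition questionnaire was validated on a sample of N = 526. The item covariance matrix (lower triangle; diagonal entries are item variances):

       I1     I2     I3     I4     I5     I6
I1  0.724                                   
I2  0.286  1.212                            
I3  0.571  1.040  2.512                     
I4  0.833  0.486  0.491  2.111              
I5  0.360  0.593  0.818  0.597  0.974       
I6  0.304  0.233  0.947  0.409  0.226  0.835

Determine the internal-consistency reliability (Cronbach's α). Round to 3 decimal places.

sum of item variances = 0.724 + 1.212 + 2.512 + 2.111 + 0.974 + 0.835 = 8.368
Sum of off-diagonal covariances = 8.194
σ²_total = 8.368 + 2 × 8.194 = 24.756
α = (k/(k−1))·(1 − sum of item variances/σ²_total) = (6/5)·(1 − 8.368/24.756) = 0.794

Cronbach's α = 0.794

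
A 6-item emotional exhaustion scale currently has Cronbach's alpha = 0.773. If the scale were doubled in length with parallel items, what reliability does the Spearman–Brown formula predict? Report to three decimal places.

Length factor m = 2
α' = m·α / (1 + (m−1)·α)
   = 2 × 0.773 / (1 + (2 − 1) × 0.773)
   = 1.5460 / 1.7730 = 0.872

predicted reliability = 0.872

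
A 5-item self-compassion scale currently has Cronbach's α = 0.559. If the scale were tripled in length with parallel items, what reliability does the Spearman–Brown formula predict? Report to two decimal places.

Length factor m = 3
α' = m·α / (1 + (m−1)·α)
   = 3 × 0.559 / (1 + (3 − 1) × 0.559)
   = 1.6770 / 2.1180 = 0.79

predicted reliability = 0.79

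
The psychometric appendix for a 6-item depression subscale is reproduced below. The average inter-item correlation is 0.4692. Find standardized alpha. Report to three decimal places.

Standardized α = k·r̄ / (1 + (k−1)·r̄) = 6 × 0.4692 / (1 + 5 × 0.4692)
  = 2.8152 / 3.3460 = 0.841

standardized alpha = 0.841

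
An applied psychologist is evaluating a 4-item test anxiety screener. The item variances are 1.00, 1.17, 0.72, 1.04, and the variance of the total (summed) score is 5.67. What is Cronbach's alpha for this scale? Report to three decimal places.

α = 0.409

Σσ²ᵢ = 1.00 + 1.17 + 0.72 + 1.04 = 3.93
α = (k/(k−1))·(1 − Σσ²ᵢ/Var(T)) = (4/3)·(1 − 3.93/5.67) = 0.409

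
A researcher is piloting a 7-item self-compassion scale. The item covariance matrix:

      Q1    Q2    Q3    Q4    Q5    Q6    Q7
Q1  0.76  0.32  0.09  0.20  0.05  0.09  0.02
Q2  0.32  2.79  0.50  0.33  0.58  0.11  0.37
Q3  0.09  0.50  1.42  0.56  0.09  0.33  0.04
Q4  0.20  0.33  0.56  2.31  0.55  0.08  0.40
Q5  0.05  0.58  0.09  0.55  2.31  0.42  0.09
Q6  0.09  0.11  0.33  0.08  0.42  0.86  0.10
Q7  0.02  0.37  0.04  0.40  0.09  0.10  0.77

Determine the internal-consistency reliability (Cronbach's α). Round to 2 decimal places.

Σσ²ᵢ = 0.76 + 2.79 + 1.42 + 2.31 + 2.31 + 0.86 + 0.77 = 11.22
Sum of off-diagonal covariances = 5.32
total variance = 11.22 + 2 × 5.32 = 21.86
α = (k/(k−1))·(1 − Σσ²ᵢ/total variance) = (7/6)·(1 − 11.22/21.86) = 0.57

α = 0.57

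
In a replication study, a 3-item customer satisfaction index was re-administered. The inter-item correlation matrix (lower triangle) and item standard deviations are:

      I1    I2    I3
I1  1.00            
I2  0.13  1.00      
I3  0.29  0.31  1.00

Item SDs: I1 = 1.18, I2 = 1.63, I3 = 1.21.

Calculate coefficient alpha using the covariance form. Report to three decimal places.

Σσ²ᵢ = 1.18² + 1.63² + 1.21² = 5.5134
Covariances σ_ij = r_ij · s_i · s_j:
  σ(I1,I2) = 0.13 × 1.18 × 1.63 = 0.2500
  σ(I1,I3) = 0.29 × 1.18 × 1.21 = 0.4141
  σ(I2,I3) = 0.31 × 1.63 × 1.21 = 0.6114
σ²_T = Σσ²ᵢ + 2·Σσ_ij = 5.5134 + 2 × 1.2755 = 8.0644
α = (3/2)·(1 − 5.5134/8.0644) = 0.474

α = 0.474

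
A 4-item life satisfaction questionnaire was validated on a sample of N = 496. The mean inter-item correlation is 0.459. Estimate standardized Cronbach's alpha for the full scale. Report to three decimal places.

Standardized α = k·r̄ / (1 + (k−1)·r̄) = 4 × 0.459 / (1 + 3 × 0.459)
  = 1.8360 / 2.3770 = 0.772

α = 0.772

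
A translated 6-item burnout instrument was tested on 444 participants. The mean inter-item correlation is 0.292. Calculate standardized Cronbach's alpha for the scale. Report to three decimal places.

Standardized α = k·r̄ / (1 + (k−1)·r̄) = 6 × 0.292 / (1 + 5 × 0.292)
  = 1.7520 / 2.4600 = 0.712

standardized Cronbach's alpha = 0.712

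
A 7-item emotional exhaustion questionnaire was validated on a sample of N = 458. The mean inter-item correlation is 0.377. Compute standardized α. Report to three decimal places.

Standardized α = k·r̄ / (1 + (k−1)·r̄) = 7 × 0.377 / (1 + 6 × 0.377)
  = 2.6390 / 3.2620 = 0.809

standardized α = 0.809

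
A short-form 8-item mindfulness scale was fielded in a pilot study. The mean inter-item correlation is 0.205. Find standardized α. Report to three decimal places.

α = 0.674

Standardized α = k·r̄ / (1 + (k−1)·r̄) = 8 × 0.205 / (1 + 7 × 0.205)
  = 1.6400 / 2.4350 = 0.674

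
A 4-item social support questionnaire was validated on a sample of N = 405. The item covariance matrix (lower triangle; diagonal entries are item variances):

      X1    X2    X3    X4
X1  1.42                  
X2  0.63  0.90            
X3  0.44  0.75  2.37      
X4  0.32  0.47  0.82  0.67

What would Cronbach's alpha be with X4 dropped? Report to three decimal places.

α = 0.655

Remaining items: X1, X2, X3 (k = 3).
Σσ²ᵢ = 1.42 + 0.90 + 2.37 = 4.69
σ²_total = 4.69 + 2 × 1.82 = 8.33
α (item deleted) = (3/2)·(1 − 4.69/8.33) = 0.655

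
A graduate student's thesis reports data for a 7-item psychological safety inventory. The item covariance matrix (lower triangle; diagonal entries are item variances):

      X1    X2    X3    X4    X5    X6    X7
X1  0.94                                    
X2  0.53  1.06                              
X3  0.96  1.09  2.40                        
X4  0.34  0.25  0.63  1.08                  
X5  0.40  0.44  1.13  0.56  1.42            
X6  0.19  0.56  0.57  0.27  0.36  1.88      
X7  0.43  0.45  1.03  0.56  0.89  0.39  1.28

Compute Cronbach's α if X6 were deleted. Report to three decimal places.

Remaining items: X1, X2, X3, X4, X5, X7 (k = 6).
Σσ²ᵢ = 0.94 + 1.06 + 2.40 + 1.08 + 1.42 + 1.28 = 8.18
total variance = 8.18 + 2 × 9.69 = 27.56
α (item deleted) = (6/5)·(1 − 8.18/27.56) = 0.844

α = 0.844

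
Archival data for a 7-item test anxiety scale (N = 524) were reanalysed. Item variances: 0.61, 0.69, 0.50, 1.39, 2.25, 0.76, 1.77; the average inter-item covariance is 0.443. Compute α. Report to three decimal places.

α = 0.817

Σσ²ᵢ = 0.61 + 0.69 + 0.50 + 1.39 + 2.25 + 0.76 + 1.77 = 7.97
Sum of the 21 distinct covariances = 21 × 0.443 = 9.303
Var(T) = Σσ²ᵢ + 2·Σcov = 7.97 + 2 × 9.303 = 26.576
α = (7/6)·(1 − 7.97/26.576) = 0.817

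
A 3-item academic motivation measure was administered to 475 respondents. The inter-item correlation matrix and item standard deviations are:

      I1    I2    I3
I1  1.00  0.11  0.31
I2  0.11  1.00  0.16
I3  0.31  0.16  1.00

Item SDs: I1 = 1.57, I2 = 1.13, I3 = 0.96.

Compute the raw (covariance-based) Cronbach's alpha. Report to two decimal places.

Σσ²ᵢ = 1.57² + 1.13² + 0.96² = 4.6634
Covariances σ_ij = r_ij · s_i · s_j:
  σ(I1,I2) = 0.11 × 1.57 × 1.13 = 0.1952
  σ(I1,I3) = 0.31 × 1.57 × 0.96 = 0.4672
  σ(I2,I3) = 0.16 × 1.13 × 0.96 = 0.1736
σ²_T = Σσ²ᵢ + 2·Σσ_ij = 4.6634 + 2 × 0.8360 = 6.3354
α = (3/2)·(1 − 4.6634/6.3354) = 0.40

α = 0.40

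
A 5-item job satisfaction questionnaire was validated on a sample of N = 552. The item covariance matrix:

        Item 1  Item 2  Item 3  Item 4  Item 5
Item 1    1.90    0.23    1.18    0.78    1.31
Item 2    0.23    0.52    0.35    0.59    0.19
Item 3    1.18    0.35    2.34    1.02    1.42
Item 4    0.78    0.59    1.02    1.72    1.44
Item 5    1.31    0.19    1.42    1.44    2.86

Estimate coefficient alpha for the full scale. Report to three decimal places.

coefficient alpha = 0.807

sum of item variances = 1.90 + 0.52 + 2.34 + 1.72 + 2.86 = 9.34
Σ_{i<j} σ_ij = 8.51
σ²_total = 9.34 + 2 × 8.51 = 26.36
α = (k/(k−1))·(1 − sum of item variances/σ²_total) = (5/4)·(1 − 9.34/26.36) = 0.807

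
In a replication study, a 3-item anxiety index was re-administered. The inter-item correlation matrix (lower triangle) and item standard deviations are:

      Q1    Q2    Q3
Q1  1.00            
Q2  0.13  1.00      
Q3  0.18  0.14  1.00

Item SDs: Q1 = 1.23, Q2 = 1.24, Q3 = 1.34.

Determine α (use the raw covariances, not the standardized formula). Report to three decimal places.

α = 0.346

Σσ²ᵢ = 1.23² + 1.24² + 1.34² = 4.8461
Covariances σ_ij = r_ij · s_i · s_j:
  σ(Q1,Q2) = 0.13 × 1.23 × 1.24 = 0.1983
  σ(Q1,Q3) = 0.18 × 1.23 × 1.34 = 0.2967
  σ(Q2,Q3) = 0.14 × 1.24 × 1.34 = 0.2326
σ²_T = Σσ²ᵢ + 2·Σσ_ij = 4.8461 + 2 × 0.7276 = 6.3013
α = (3/2)·(1 − 4.8461/6.3013) = 0.346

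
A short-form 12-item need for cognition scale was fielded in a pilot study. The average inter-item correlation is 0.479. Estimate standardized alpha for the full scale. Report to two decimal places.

standardized alpha = 0.92

Standardized α = k·r̄ / (1 + (k−1)·r̄) = 12 × 0.479 / (1 + 11 × 0.479)
  = 5.7480 / 6.2690 = 0.92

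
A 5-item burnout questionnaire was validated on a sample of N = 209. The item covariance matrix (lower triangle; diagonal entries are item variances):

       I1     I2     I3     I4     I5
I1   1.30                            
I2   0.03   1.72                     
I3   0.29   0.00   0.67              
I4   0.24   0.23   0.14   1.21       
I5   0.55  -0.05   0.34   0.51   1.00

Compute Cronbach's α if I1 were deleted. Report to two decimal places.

Cronbach's α = 0.45

Remaining items: I2, I3, I4, I5 (k = 4).
sum of item variances = 1.72 + 0.67 + 1.21 + 1.00 = 4.60
Var(T) = 4.60 + 2 × 1.17 = 6.94
α (item deleted) = (4/3)·(1 − 4.60/6.94) = 0.45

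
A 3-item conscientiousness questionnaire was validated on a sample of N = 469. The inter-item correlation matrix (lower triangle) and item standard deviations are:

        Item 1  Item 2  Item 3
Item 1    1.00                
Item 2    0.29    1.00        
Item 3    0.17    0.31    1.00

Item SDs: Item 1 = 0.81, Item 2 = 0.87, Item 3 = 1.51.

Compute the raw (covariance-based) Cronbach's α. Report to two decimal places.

Σσ²ᵢ = 0.81² + 0.87² + 1.51² = 3.6931
Covariances σ_ij = r_ij · s_i · s_j:
  σ(Item 1,Item 2) = 0.29 × 0.81 × 0.87 = 0.2044
  σ(Item 1,Item 3) = 0.17 × 0.81 × 1.51 = 0.2079
  σ(Item 2,Item 3) = 0.31 × 0.87 × 1.51 = 0.4072
σ²_T = Σσ²ᵢ + 2·Σσ_ij = 3.6931 + 2 × 0.8195 = 5.3321
α = (3/2)·(1 − 3.6931/5.3321) = 0.46

α = 0.46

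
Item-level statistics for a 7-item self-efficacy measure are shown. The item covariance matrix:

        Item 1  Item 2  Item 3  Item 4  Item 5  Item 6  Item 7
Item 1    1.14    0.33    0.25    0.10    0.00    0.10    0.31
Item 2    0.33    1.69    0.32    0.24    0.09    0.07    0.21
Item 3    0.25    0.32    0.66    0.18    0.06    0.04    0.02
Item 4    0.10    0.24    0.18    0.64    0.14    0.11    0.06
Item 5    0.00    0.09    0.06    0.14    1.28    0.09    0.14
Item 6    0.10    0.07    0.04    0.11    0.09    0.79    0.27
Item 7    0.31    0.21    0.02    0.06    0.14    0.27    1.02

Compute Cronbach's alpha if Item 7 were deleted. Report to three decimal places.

α = 0.487

Remaining items: Item 1, Item 2, Item 3, Item 4, Item 5, Item 6 (k = 6).
ΣVar(i) = 1.14 + 1.69 + 0.66 + 0.64 + 1.28 + 0.79 = 6.20
σ²_total = 6.20 + 2 × 2.12 = 10.44
α (item deleted) = (6/5)·(1 − 6.20/10.44) = 0.487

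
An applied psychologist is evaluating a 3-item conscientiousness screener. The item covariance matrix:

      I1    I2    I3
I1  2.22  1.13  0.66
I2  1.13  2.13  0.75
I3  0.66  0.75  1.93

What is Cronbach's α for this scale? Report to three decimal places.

Σσ²ᵢ = 2.22 + 2.13 + 1.93 = 6.28
Sum of the distinct covariances = 2.54
total variance = 6.28 + 2 × 2.54 = 11.36
α = (k/(k−1))·(1 − Σσ²ᵢ/total variance) = (3/2)·(1 − 6.28/11.36) = 0.671

α = 0.671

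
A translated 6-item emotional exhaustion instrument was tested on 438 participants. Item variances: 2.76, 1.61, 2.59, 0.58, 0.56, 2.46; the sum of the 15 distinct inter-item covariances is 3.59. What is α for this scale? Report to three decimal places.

α = 0.486

Σσ²ᵢ = 2.76 + 1.61 + 2.59 + 0.58 + 0.56 + 2.46 = 10.56
Sum of distinct covariances = 3.59
σ²_total = Σσ²ᵢ + 2·Σcov = 10.56 + 2 × 3.59 = 17.74
α = (6/5)·(1 − 10.56/17.74) = 0.486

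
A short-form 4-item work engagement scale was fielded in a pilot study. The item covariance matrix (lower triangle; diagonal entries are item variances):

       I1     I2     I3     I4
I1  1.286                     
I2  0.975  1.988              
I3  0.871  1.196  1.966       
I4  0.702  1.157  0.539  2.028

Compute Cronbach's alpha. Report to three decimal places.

Cronbach's alpha = 0.799

sum of item variances = 1.286 + 1.988 + 1.966 + 2.028 = 7.268
Σ_{i<j} σ_ij = 5.440
Var(T) = 7.268 + 2 × 5.440 = 18.148
α = (k/(k−1))·(1 − sum of item variances/Var(T)) = (4/3)·(1 − 7.268/18.148) = 0.799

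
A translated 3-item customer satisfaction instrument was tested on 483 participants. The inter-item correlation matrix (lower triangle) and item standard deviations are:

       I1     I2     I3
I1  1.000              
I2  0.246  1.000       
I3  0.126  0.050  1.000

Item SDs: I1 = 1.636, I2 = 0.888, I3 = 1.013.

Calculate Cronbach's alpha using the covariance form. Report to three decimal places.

Σσ²ᵢ = 1.636² + 0.888² + 1.013² = 4.4912
Covariances σ_ij = r_ij · s_i · s_j:
  σ(I1,I2) = 0.246 × 1.636 × 0.888 = 0.3574
  σ(I1,I3) = 0.126 × 1.636 × 1.013 = 0.2088
  σ(I2,I3) = 0.050 × 0.888 × 1.013 = 0.0450
σ²_T = Σσ²ᵢ + 2·Σσ_ij = 4.4912 + 2 × 0.6112 = 5.7136
α = (3/2)·(1 − 4.4912/5.7136) = 0.321

α = 0.321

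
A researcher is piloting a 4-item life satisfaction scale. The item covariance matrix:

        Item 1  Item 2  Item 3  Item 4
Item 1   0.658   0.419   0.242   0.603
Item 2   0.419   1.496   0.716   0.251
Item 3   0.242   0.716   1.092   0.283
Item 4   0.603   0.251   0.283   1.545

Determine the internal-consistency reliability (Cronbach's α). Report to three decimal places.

Σσ²ᵢ = 0.658 + 1.496 + 1.092 + 1.545 = 4.791
Sum of off-diagonal covariances = 2.514
σ²_total = 4.791 + 2 × 2.514 = 9.819
α = (k/(k−1))·(1 − Σσ²ᵢ/σ²_total) = (4/3)·(1 − 4.791/9.819) = 0.683

α = 0.683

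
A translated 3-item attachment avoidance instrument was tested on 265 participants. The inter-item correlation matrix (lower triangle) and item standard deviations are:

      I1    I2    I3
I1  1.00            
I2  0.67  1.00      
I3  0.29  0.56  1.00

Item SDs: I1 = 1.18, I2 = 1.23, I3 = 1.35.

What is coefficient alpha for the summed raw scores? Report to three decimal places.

Σσ²ᵢ = 1.18² + 1.23² + 1.35² = 4.7278
Covariances σ_ij = r_ij · s_i · s_j:
  σ(I1,I2) = 0.67 × 1.18 × 1.23 = 0.9724
  σ(I1,I3) = 0.29 × 1.18 × 1.35 = 0.4620
  σ(I2,I3) = 0.56 × 1.23 × 1.35 = 0.9299
σ²_T = Σσ²ᵢ + 2·Σσ_ij = 4.7278 + 2 × 2.3643 = 9.4564
α = (3/2)·(1 − 4.7278/9.4564) = 0.750

coefficient alpha = 0.750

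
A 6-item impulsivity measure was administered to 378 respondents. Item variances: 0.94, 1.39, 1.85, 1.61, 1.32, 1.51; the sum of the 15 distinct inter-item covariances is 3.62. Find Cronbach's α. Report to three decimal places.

α = 0.548

ΣVar(i) = 0.94 + 1.39 + 1.85 + 1.61 + 1.32 + 1.51 = 8.62
Sum of distinct covariances = 3.62
total variance = ΣVar(i) + 2·Σcov = 8.62 + 2 × 3.62 = 15.86
α = (6/5)·(1 − 8.62/15.86) = 0.548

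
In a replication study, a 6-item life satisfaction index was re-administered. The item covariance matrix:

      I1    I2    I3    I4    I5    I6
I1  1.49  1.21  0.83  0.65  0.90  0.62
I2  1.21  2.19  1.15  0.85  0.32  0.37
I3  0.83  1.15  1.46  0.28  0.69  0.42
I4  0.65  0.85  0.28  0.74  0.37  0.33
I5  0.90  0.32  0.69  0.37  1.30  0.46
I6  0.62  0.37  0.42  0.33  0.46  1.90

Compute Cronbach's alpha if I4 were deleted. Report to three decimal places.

α = 0.782

Remaining items: I1, I2, I3, I5, I6 (k = 5).
sum of item variances = 1.49 + 2.19 + 1.46 + 1.30 + 1.90 = 8.34
Var(T) = 8.34 + 2 × 6.97 = 22.28
α (item deleted) = (5/4)·(1 − 8.34/22.28) = 0.782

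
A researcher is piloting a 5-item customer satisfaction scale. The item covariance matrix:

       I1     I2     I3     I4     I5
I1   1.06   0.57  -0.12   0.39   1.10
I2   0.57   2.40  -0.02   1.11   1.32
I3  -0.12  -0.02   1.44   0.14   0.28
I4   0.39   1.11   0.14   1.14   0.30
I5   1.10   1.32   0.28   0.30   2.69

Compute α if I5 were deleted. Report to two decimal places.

α = 0.54

Remaining items: I1, I2, I3, I4 (k = 4).
ΣVar(i) = 1.06 + 2.40 + 1.44 + 1.14 = 6.04
σ²_total = 6.04 + 2 × 2.07 = 10.18
α (item deleted) = (4/3)·(1 − 6.04/10.18) = 0.54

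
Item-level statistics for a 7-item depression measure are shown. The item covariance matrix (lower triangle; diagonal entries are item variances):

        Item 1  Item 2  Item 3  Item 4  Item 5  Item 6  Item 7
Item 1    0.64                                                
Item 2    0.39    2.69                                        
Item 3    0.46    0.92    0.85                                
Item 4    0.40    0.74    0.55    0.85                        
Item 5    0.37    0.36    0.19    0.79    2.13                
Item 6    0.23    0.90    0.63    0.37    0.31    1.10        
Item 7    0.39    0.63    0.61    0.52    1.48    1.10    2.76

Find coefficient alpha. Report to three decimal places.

α = 0.807

sum of item variances = 0.64 + 2.69 + 0.85 + 0.85 + 2.13 + 1.10 + 2.76 = 11.02
Sum of the distinct covariances = 12.34
Var(T) = 11.02 + 2 × 12.34 = 35.70
α = (k/(k−1))·(1 − sum of item variances/Var(T)) = (7/6)·(1 − 11.02/35.70) = 0.807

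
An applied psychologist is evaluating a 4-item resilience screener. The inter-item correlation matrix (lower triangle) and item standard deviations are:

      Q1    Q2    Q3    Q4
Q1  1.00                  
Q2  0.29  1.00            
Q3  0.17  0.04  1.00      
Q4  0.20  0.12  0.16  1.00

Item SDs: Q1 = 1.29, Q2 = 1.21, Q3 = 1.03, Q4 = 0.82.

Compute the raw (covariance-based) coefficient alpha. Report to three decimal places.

coefficient alpha = 0.439

Σσ²ᵢ = 1.29² + 1.21² + 1.03² + 0.82² = 4.8615
Covariances σ_ij = r_ij · s_i · s_j:
  σ(Q1,Q2) = 0.29 × 1.29 × 1.21 = 0.4527
  σ(Q1,Q3) = 0.17 × 1.29 × 1.03 = 0.2259
  σ(Q1,Q4) = 0.20 × 1.29 × 0.82 = 0.2116
  σ(Q2,Q3) = 0.04 × 1.21 × 1.03 = 0.0499
  σ(Q2,Q4) = 0.12 × 1.21 × 0.82 = 0.1191
  σ(Q3,Q4) = 0.16 × 1.03 × 0.82 = 0.1351
σ²_T = Σσ²ᵢ + 2·Σσ_ij = 4.8615 + 2 × 1.1943 = 7.2501
α = (4/3)·(1 − 4.8615/7.2501) = 0.439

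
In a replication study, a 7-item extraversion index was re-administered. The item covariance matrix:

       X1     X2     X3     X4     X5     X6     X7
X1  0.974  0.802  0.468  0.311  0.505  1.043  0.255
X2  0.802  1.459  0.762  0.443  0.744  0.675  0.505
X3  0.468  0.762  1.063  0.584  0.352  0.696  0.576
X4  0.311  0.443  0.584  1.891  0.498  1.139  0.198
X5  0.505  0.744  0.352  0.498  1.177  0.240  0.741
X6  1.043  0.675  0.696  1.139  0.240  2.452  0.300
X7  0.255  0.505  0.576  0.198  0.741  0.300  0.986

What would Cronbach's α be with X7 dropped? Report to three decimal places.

α = 0.807

Remaining items: X1, X2, X3, X4, X5, X6 (k = 6).
sum of item variances = 0.974 + 1.459 + 1.063 + 1.891 + 1.177 + 2.452 = 9.016
total variance = 9.016 + 2 × 9.262 = 27.540
α (item deleted) = (6/5)·(1 − 9.016/27.540) = 0.807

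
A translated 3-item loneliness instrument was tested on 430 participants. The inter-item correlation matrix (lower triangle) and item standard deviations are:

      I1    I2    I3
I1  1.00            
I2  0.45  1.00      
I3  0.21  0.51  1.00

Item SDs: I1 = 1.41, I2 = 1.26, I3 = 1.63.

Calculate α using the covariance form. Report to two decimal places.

α = 0.64

Σσ²ᵢ = 1.41² + 1.26² + 1.63² = 6.2326
Covariances σ_ij = r_ij · s_i · s_j:
  σ(I1,I2) = 0.45 × 1.41 × 1.26 = 0.7995
  σ(I1,I3) = 0.21 × 1.41 × 1.63 = 0.4826
  σ(I2,I3) = 0.51 × 1.26 × 1.63 = 1.0474
σ²_T = Σσ²ᵢ + 2·Σσ_ij = 6.2326 + 2 × 2.3295 = 10.8916
α = (3/2)·(1 − 6.2326/10.8916) = 0.64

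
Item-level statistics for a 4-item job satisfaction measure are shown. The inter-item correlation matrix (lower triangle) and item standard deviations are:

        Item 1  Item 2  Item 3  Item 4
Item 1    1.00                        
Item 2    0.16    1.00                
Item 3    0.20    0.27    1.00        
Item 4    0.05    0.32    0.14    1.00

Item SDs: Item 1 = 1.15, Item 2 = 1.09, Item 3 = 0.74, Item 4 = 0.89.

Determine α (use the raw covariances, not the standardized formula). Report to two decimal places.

Σσ²ᵢ = 1.15² + 1.09² + 0.74² + 0.89² = 3.8503
Covariances σ_ij = r_ij · s_i · s_j:
  σ(Item 1,Item 2) = 0.16 × 1.15 × 1.09 = 0.2006
  σ(Item 1,Item 3) = 0.20 × 1.15 × 0.74 = 0.1702
  σ(Item 1,Item 4) = 0.05 × 1.15 × 0.89 = 0.0512
  σ(Item 2,Item 3) = 0.27 × 1.09 × 0.74 = 0.2178
  σ(Item 2,Item 4) = 0.32 × 1.09 × 0.89 = 0.3104
  σ(Item 3,Item 4) = 0.14 × 0.74 × 0.89 = 0.0922
σ²_T = Σσ²ᵢ + 2·Σσ_ij = 3.8503 + 2 × 1.0424 = 5.9351
α = (4/3)·(1 − 3.8503/5.9351) = 0.47

α = 0.47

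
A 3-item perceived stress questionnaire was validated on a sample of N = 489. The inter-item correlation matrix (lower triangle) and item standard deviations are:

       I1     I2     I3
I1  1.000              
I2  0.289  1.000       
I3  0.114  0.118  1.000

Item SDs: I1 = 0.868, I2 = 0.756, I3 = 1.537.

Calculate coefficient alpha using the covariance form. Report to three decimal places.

α = 0.309

Σσ²ᵢ = 0.868² + 0.756² + 1.537² = 3.6873
Covariances σ_ij = r_ij · s_i · s_j:
  σ(I1,I2) = 0.289 × 0.868 × 0.756 = 0.1896
  σ(I1,I3) = 0.114 × 0.868 × 1.537 = 0.1521
  σ(I2,I3) = 0.118 × 0.756 × 1.537 = 0.1371
σ²_T = Σσ²ᵢ + 2·Σσ_ij = 3.6873 + 2 × 0.4788 = 4.6449
α = (3/2)·(1 − 3.6873/4.6449) = 0.309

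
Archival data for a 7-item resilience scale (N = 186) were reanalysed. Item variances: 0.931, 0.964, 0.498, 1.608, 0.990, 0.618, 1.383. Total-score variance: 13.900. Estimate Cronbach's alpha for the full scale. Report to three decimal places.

Σσ²ᵢ = 0.931 + 0.964 + 0.498 + 1.608 + 0.990 + 0.618 + 1.383 = 6.992
α = (k/(k−1))·(1 − Σσ²ᵢ/σ²_total) = (7/6)·(1 − 6.992/13.900) = 0.580

Cronbach's alpha = 0.580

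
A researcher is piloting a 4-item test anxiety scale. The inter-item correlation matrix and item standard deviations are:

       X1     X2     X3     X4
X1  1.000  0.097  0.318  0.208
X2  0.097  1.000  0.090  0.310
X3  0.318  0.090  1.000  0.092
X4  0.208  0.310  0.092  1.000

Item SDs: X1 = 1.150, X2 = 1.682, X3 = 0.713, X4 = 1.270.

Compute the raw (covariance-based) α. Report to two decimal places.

Σσ²ᵢ = 1.150² + 1.682² + 0.713² + 1.270² = 6.2729
Covariances σ_ij = r_ij · s_i · s_j:
  σ(X1,X2) = 0.097 × 1.150 × 1.682 = 0.1876
  σ(X1,X3) = 0.318 × 1.150 × 0.713 = 0.2607
  σ(X1,X4) = 0.208 × 1.150 × 1.270 = 0.3038
  σ(X2,X3) = 0.090 × 1.682 × 0.713 = 0.1079
  σ(X2,X4) = 0.310 × 1.682 × 1.270 = 0.6622
  σ(X3,X4) = 0.092 × 0.713 × 1.270 = 0.0833
σ²_T = Σσ²ᵢ + 2·Σσ_ij = 6.2729 + 2 × 1.6055 = 9.4839
α = (4/3)·(1 − 6.2729/9.4839) = 0.45

α = 0.45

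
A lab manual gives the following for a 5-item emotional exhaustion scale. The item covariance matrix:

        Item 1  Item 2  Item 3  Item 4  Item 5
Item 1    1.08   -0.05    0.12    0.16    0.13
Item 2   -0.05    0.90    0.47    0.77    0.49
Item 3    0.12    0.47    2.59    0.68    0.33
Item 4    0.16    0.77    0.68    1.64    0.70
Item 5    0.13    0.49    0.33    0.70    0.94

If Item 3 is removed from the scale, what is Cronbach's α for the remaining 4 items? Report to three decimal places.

Remaining items: Item 1, Item 2, Item 4, Item 5 (k = 4).
Σσ²ᵢ = 1.08 + 0.90 + 1.64 + 0.94 = 4.56
σ²_T = 4.56 + 2 × 2.20 = 8.96
α (item deleted) = (4/3)·(1 − 4.56/8.96) = 0.655

α = 0.655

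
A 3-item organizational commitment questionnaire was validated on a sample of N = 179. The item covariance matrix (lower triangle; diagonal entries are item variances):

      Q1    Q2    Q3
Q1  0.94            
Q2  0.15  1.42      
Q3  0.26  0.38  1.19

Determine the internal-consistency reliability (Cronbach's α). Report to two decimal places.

α = 0.46

Σσ²ᵢ = 0.94 + 1.42 + 1.19 = 3.55
Sum of off-diagonal covariances = 0.79
total variance = 3.55 + 2 × 0.79 = 5.13
α = (k/(k−1))·(1 − Σσ²ᵢ/total variance) = (3/2)·(1 − 3.55/5.13) = 0.46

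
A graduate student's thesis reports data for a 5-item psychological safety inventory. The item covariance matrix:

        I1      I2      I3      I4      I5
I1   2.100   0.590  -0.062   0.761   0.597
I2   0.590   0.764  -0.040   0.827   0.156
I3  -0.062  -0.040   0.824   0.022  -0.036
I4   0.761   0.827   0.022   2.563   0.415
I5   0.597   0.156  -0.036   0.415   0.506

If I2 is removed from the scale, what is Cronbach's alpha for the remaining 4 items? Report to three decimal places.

Cronbach's alpha = 0.482

Remaining items: I1, I3, I4, I5 (k = 4).
Σσᵢ² = 2.100 + 0.824 + 2.563 + 0.506 = 5.993
σ²_total = 5.993 + 2 × 1.697 = 9.387
α (item deleted) = (4/3)·(1 − 5.993/9.387) = 0.482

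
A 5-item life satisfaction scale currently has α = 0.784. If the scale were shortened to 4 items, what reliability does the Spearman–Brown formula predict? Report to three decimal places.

predicted reliability = 0.744

Length factor m = 4/5 = 0.8000
α' = m·α / (1 − (1−m)·α)
   = 4/5 × 0.784 / (1 − (1 − 4/5) × 0.784)
   = 0.6272 / 0.8432 = 0.744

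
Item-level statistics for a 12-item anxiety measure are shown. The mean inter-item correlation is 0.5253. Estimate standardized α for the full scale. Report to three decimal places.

Standardized α = k·r̄ / (1 + (k−1)·r̄) = 12 × 0.5253 / (1 + 11 × 0.5253)
  = 6.3036 / 6.7783 = 0.930

standardized α = 0.930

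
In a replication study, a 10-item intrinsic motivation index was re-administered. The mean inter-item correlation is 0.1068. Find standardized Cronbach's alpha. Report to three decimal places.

Standardized α = k·r̄ / (1 + (k−1)·r̄) = 10 × 0.1068 / (1 + 9 × 0.1068)
  = 1.0680 / 1.9612 = 0.545

α = 0.545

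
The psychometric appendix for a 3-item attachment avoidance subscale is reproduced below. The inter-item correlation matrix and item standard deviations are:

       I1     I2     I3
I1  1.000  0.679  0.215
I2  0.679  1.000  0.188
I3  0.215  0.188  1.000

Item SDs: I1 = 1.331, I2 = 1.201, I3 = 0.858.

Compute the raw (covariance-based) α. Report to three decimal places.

α = 0.653

Σσ²ᵢ = 1.331² + 1.201² + 0.858² = 3.9501
Covariances σ_ij = r_ij · s_i · s_j:
  σ(I1,I2) = 0.679 × 1.331 × 1.201 = 1.0854
  σ(I1,I3) = 0.215 × 1.331 × 0.858 = 0.2455
  σ(I2,I3) = 0.188 × 1.201 × 0.858 = 0.1937
σ²_T = Σσ²ᵢ + 2·Σσ_ij = 3.9501 + 2 × 1.5246 = 6.9993
α = (3/2)·(1 − 3.9501/6.9993) = 0.653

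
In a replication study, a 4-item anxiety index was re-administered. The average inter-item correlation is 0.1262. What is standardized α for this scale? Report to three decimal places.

standardized α = 0.366

Standardized α = k·r̄ / (1 + (k−1)·r̄) = 4 × 0.1262 / (1 + 3 × 0.1262)
  = 0.5048 / 1.3786 = 0.366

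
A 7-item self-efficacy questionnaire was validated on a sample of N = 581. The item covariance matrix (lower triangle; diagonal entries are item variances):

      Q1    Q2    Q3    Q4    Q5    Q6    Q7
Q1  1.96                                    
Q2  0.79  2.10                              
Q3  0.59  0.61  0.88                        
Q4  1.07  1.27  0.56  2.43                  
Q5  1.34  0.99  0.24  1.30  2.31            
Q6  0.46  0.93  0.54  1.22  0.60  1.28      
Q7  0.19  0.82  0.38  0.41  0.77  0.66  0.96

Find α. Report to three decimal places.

α = 0.846

Σσᵢ² = 1.96 + 2.10 + 0.88 + 2.43 + 2.31 + 1.28 + 0.96 = 11.92
Σ_{i<j} σ_ij = 15.74
σ²_total = 11.92 + 2 × 15.74 = 43.40
α = (k/(k−1))·(1 − Σσᵢ²/σ²_total) = (7/6)·(1 − 11.92/43.40) = 0.846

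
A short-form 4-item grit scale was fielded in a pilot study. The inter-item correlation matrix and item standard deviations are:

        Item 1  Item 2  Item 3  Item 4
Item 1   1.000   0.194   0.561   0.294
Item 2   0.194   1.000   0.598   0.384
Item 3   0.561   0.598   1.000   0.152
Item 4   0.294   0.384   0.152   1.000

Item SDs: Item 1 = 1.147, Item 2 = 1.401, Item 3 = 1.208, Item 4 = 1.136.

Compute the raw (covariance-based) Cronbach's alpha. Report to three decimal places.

Σσ²ᵢ = 1.147² + 1.401² + 1.208² + 1.136² = 6.0282
Covariances σ_ij = r_ij · s_i · s_j:
  σ(Item 1,Item 2) = 0.194 × 1.147 × 1.401 = 0.3117
  σ(Item 1,Item 3) = 0.561 × 1.147 × 1.208 = 0.7773
  σ(Item 1,Item 4) = 0.294 × 1.147 × 1.136 = 0.3831
  σ(Item 2,Item 3) = 0.598 × 1.401 × 1.208 = 1.0121
  σ(Item 2,Item 4) = 0.384 × 1.401 × 1.136 = 0.6111
  σ(Item 3,Item 4) = 0.152 × 1.208 × 1.136 = 0.2086
σ²_T = Σσ²ᵢ + 2·Σσ_ij = 6.0282 + 2 × 3.3039 = 12.6360
α = (4/3)·(1 − 6.0282/12.6360) = 0.697

α = 0.697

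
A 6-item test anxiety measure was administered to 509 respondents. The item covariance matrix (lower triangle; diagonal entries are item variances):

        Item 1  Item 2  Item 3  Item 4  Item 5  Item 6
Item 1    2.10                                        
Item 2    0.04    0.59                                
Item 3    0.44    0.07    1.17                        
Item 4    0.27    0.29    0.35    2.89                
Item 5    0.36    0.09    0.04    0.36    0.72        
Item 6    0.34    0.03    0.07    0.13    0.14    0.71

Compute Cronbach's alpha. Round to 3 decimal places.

ΣVar(i) = 2.10 + 0.59 + 1.17 + 2.89 + 0.72 + 0.71 = 8.18
Sum of off-diagonal covariances = 3.02
Var(T) = 8.18 + 2 × 3.02 = 14.22
α = (k/(k−1))·(1 − ΣVar(i)/Var(T)) = (6/5)·(1 − 8.18/14.22) = 0.510

Cronbach's alpha = 0.510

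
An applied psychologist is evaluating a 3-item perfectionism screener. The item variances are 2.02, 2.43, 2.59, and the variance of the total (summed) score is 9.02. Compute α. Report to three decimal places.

Σσᵢ² = 2.02 + 2.43 + 2.59 = 7.04
α = (k/(k−1))·(1 − Σσᵢ²/total variance) = (3/2)·(1 − 7.04/9.02) = 0.329

α = 0.329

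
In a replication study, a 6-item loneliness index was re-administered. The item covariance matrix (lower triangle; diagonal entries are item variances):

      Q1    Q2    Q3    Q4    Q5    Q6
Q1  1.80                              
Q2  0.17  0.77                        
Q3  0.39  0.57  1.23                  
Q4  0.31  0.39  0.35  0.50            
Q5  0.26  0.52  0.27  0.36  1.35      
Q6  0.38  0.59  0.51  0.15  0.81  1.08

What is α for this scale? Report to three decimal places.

α = 0.770

ΣVar(i) = 1.80 + 0.77 + 1.23 + 0.50 + 1.35 + 1.08 = 6.73
Σ_{i<j} σ_ij = 6.03
total variance = 6.73 + 2 × 6.03 = 18.79
α = (k/(k−1))·(1 − ΣVar(i)/total variance) = (6/5)·(1 − 6.73/18.79) = 0.770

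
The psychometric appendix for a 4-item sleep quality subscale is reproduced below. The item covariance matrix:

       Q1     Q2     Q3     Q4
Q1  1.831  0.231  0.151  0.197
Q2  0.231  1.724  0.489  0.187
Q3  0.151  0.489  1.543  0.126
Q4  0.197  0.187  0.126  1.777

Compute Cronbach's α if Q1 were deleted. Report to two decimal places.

Remaining items: Q2, Q3, Q4 (k = 3).
sum of item variances = 1.724 + 1.543 + 1.777 = 5.044
Var(T) = 5.044 + 2 × 0.802 = 6.648
α (item deleted) = (3/2)·(1 − 5.044/6.648) = 0.36

α = 0.36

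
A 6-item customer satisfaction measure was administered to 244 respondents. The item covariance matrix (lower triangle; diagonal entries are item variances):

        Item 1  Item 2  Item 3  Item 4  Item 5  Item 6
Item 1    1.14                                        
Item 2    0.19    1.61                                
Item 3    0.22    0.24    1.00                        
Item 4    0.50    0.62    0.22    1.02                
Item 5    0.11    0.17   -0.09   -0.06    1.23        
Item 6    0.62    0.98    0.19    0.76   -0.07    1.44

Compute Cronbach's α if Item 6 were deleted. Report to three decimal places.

Remaining items: Item 1, Item 2, Item 3, Item 4, Item 5 (k = 5).
ΣVar(i) = 1.14 + 1.61 + 1.00 + 1.02 + 1.23 = 6.00
σ²_total = 6.00 + 2 × 2.12 = 10.24
α (item deleted) = (5/4)·(1 − 6.00/10.24) = 0.518

α = 0.518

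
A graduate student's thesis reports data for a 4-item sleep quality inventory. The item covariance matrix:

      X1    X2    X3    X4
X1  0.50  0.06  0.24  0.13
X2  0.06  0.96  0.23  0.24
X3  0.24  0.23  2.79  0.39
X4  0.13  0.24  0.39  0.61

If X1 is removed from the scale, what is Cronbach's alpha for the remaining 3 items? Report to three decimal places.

Remaining items: X2, X3, X4 (k = 3).
Σσᵢ² = 0.96 + 2.79 + 0.61 = 4.36
Var(T) = 4.36 + 2 × 0.86 = 6.08
α (item deleted) = (3/2)·(1 − 4.36/6.08) = 0.424

Cronbach's alpha = 0.424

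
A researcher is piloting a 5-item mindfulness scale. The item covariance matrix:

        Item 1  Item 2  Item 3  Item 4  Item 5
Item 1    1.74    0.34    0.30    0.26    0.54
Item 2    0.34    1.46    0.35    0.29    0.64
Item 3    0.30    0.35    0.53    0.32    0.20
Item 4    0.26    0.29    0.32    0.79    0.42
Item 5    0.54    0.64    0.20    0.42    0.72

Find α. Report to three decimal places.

Σσ²ᵢ = 1.74 + 1.46 + 0.53 + 0.79 + 0.72 = 5.24
Sum of off-diagonal covariances = 3.66
σ²_T = 5.24 + 2 × 3.66 = 12.56
α = (k/(k−1))·(1 − Σσ²ᵢ/σ²_T) = (5/4)·(1 − 5.24/12.56) = 0.729

α = 0.729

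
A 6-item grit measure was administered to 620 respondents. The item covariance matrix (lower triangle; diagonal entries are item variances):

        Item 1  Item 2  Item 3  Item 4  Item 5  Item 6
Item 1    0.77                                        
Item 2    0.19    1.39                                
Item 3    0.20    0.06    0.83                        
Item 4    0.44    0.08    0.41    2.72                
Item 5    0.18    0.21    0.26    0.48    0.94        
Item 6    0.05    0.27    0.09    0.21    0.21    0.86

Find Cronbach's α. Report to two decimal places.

sum of item variances = 0.77 + 1.39 + 0.83 + 2.72 + 0.94 + 0.86 = 7.51
Sum of the distinct covariances = 3.34
Var(T) = 7.51 + 2 × 3.34 = 14.19
α = (k/(k−1))·(1 − sum of item variances/Var(T)) = (6/5)·(1 − 7.51/14.19) = 0.56

Cronbach's α = 0.56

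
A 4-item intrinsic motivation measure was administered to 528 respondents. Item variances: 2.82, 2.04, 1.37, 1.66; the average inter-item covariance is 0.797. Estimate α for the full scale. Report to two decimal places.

α = 0.73

sum of item variances = 2.82 + 2.04 + 1.37 + 1.66 = 7.89
Sum of the 6 distinct covariances = 6 × 0.797 = 4.782
Var(T) = sum of item variances + 2·Σcov = 7.89 + 2 × 4.782 = 17.454
α = (4/3)·(1 − 7.89/17.454) = 0.73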